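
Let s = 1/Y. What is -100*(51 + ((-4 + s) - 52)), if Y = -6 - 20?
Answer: 6550/13 ≈ 503.85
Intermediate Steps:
Y = -26
s = -1/26 (s = 1/(-26) = -1/26 ≈ -0.038462)
-100*(51 + ((-4 + s) - 52)) = -100*(51 + ((-4 - 1/26) - 52)) = -100*(51 + (-105/26 - 52)) = -100*(51 - 1457/26) = -100*(-131/26) = 6550/13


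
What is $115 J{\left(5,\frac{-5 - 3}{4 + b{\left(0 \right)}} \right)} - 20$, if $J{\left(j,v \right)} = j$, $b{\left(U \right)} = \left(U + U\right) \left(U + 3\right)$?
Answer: $555$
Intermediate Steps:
$b{\left(U \right)} = 2 U \left(3 + U\right)$
$115 J{\left(5,\frac{-5 - 3}{4 + b{\left(0 \right)}} \right)} - 20 = 115 \cdot 5 - 20 = 575 - 20 = 555$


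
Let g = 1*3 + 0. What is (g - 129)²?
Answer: 15876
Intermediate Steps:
g = 3 (g = 3 + 0 = 3)
(g - 129)² = (3 - 129)² = (-126)² = 15876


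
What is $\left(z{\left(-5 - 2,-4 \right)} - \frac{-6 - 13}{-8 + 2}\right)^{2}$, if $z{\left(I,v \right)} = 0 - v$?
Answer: $\frac{25}{36} \approx 0.69444$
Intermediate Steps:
$z{\left(I,v \right)} = - v$
$\left(z{\left(-5 - 2,-4 \right)} - \frac{-6 - 13}{-8 + 2}\right)^{2} = \left(\left(-1\right) \left(-4\right) - \frac{-6 - 13}{-8 + 2}\right)^{2} = \left(4 - - \frac{19}{-6}\right)^{2} = \left(4 - \left(-19\right) \left(- \frac{1}{6}\right)\right)^{2} = \left(4 - \frac{19}{6}\right)^{2} = \left(\frac{5}{6}\right)^{2} = \frac{25}{36}$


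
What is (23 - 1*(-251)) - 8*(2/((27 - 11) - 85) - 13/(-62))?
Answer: 582994/2139 ≈ 272.55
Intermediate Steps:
(23 - 1*(-251)) - 8*(2/((27 - 11) - 85) - 13/(-62)) = (23 + 251) - 8*(2/(16 - 85) - 13*(-1/62)) = 274 - 8*(2/(-69) + 13/62) = 274 - 8*(2*(-1/69) + 13/62) = 274 - 8*(-2/69 + 13/62) = 274 - 8*773/4278 = 274 - 3092/2139 = 582994/2139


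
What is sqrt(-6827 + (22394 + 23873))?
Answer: 4*sqrt(2465) ≈ 198.59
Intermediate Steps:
sqrt(-6827 + (22394 + 23873)) = sqrt(-6827 + 46267) = sqrt(39440) = 4*sqrt(2465)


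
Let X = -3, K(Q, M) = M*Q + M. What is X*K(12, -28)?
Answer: 1092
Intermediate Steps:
K(Q, M) = M + M*Q
X*K(12, -28) = -(-84)*(1 + 12) = -(-84)*13 = -3*(-364) = 1092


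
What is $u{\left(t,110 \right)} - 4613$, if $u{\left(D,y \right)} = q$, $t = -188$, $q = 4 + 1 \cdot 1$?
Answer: $-4608$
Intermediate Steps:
$q = 5$ ($q = 4 + 1 = 5$)
$u{\left(D,y \right)} = 5$
$u{\left(t,110 \right)} - 4613 = 5 - 4613 = -4608$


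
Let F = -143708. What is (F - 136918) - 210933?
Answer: -491559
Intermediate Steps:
(F - 136918) - 210933 = (-143708 - 136918) - 210933 = -280626 - 210933 = -491559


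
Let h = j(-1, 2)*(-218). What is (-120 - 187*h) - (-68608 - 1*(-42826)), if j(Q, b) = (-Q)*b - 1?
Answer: 66428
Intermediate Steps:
j(Q, b) = -1 - Q*b (j(Q, b) = -Q*b - 1 = -1 - Q*b)
h = -218 (h = (-1 - 1*(-1)*2)*(-218) = (-1 + 2)*(-218) = 1*(-218) = -218)
(-120 - 187*h) - (-68608 - 1*(-42826)) = (-120 - 187*(-218)) - (-68608 - 1*(-42826)) = (-120 + 40766) - (-68608 + 42826) = 40646 - 1*(-25782) = 40646 + 25782 = 66428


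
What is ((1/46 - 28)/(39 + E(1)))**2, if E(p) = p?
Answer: 1656369/3385600 ≈ 0.48924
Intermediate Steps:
((1/46 - 28)/(39 + E(1)))**2 = ((1/46 - 28)/(39 + 1))**2 = ((1/46 - 28)/40)**2 = (-1287/46*1/40)**2 = (-1287/1840)**2 = 1656369/3385600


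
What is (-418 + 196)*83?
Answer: -18426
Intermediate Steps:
(-418 + 196)*83 = -222*83 = -18426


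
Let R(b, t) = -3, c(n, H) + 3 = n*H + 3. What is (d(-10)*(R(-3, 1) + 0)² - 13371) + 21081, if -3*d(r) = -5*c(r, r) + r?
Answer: 9240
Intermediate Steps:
c(n, H) = H*n (c(n, H) = -3 + (n*H + 3) = -3 + (H*n + 3) = -3 + (3 + H*n) = H*n)
d(r) = -r/3 + 5*r²/3 (d(r) = -(-5*r*r + r)/3 = -(-5*r² + r)/3 = -(r - 5*r²)/3 = -r/3 + 5*r²/3)
(d(-10)*(R(-3, 1) + 0)² - 13371) + 21081 = (((⅓)*(-10)*(-1 + 5*(-10)))*(-3 + 0)² - 13371) + 21081 = (((⅓)*(-10)*(-1 - 50))*(-3)² - 13371) + 21081 = (((⅓)*(-10)*(-51))*9 - 13371) + 21081 = (170*9 - 13371) + 21081 = (1530 - 13371) + 21081 = -11841 + 21081 = 9240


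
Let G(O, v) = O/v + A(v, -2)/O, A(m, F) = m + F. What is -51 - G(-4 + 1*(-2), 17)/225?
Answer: -390053/7650 ≈ -50.987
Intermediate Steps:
A(m, F) = F + m
G(O, v) = O/v + (-2 + v)/O
-51 - G(-4 + 1*(-2), 17)/225 = -51 - (-2/(-4 + 1*(-2)) + (-4 + 1*(-2))/17 + 17/(-4 + 1*(-2)))/225 = -51 - (-2/(-4 - 2) + (-4 - 2)*(1/17) + 17/(-4 - 2))/225 = -51 - (-2/(-6) - 6*1/17 + 17/(-6))/225 = -51 - (-2*(-⅙) - 6/17 + 17*(-⅙))/225 = -51 - (⅓ - 6/17 - 17/6)/225 = -51 - (-97)/(34*225) = -51 - 1*(-97/7650) = -51 + 97/7650 = -390053/7650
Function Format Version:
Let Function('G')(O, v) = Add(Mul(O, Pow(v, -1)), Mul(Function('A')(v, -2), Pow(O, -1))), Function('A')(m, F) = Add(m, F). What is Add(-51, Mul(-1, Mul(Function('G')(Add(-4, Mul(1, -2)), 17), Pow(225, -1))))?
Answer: Rational(-390053, 7650) ≈ -50.987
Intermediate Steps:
Function('A')(m, F) = Add(F, m)
Function('G')(O, v) = Add(Mul(O, Pow(v, -1)), Mul(Pow(O, -1), Add(-2, v))) (Function('G')(O, v) = Add(Mul(O, Pow(v, -1)), Mul(Add(-2, v), Pow(O, -1))) = Add(Mul(O, Pow(v, -1)), Mul(Pow(O, -1), Add(-2, v))))
Add(-51, Mul(-1, Mul(Function('G')(Add(-4, Mul(1, -2)), 17), Pow(225, -1)))) = Add(-51, Mul(-1, Mul(Add(Mul(-2, Pow(Add(-4, Mul(1, -2)), -1)), Mul(Add(-4, Mul(1, -2)), Pow(17, -1)), Mul(17, Pow(Add(-4, Mul(1, -2)), -1))), Pow(225, -1)))) = Add(-51, Mul(-1, Mul(Add(Mul(-2, Pow(Add(-4, -2), -1)), Mul(Add(-4, -2), Rational(1, 17)), Mul(17, Pow(Add(-4, -2), -1))), Rational(1, 225)))) = Add(-51, Mul(-1, Mul(Add(Mul(-2, Pow(-6, -1)), Mul(-6, Rational(1, 17)), Mul(17, Pow(-6, -1))), Rational(1, 225)))) = Add(-51, Mul(-1, Mul(Add(Mul(-2, Rational(-1, 6)), Rational(-6, 17), Mul(17, Rational(-1, 6))), Rational(1, 225)))) = Add(-51, Mul(-1, Mul(Add(Rational(1, 3), Rational(-6, 17), Rational(-17, 6)), Rational(1, 225)))) = Add(-51, Mul(-1, Mul(Rational(-97, 34), Rational(1, 225)))) = Add(-51, Mul(-1, Rational(-97, 7650))) = Add(-51, Rational(97, 7650)) = Rational(-390053, 7650)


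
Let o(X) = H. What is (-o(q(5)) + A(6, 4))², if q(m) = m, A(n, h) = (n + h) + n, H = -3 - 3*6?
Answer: 1369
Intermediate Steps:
H = -21 (H = -3 - 18 = -21)
A(n, h) = h + 2*n (A(n, h) = (h + n) + n = h + 2*n)
o(X) = -21
(-o(q(5)) + A(6, 4))² = (-1*(-21) + (4 + 2*6))² = (21 + (4 + 12))² = (21 + 16)² = 37² = 1369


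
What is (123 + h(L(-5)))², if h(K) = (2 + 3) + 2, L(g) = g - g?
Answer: 16900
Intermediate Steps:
L(g) = 0
h(K) = 7 (h(K) = 5 + 2 = 7)
(123 + h(L(-5)))² = (123 + 7)² = 130² = 16900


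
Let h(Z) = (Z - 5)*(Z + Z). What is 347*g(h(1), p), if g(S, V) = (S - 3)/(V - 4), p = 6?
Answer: -3817/2 ≈ -1908.5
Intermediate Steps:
h(Z) = 2*Z*(-5 + Z) (h(Z) = (-5 + Z)*(2*Z) = 2*Z*(-5 + Z))
g(S, V) = (-3 + S)/(-4 + V)
347*g(h(1), p) = 347*((-3 + 2*1*(-5 + 1))/(-4 + 6)) = 347*((-3 + 2*1*(-4))/2) = 347*((-3 - 8)/2) = 347*((½)*(-11)) = 347*(-11/2) = -3817/2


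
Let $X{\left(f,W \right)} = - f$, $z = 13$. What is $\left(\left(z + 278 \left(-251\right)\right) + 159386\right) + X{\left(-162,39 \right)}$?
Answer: $89783$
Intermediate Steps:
$\left(\left(z + 278 \left(-251\right)\right) + 159386\right) + X{\left(-162,39 \right)} = \left(\left(13 + 278 \left(-251\right)\right) + 159386\right) - -162 = \left(\left(13 - 69778\right) + 159386\right) + 162 = \left(-69765 + 159386\right) + 162 = 89621 + 162 = 89783$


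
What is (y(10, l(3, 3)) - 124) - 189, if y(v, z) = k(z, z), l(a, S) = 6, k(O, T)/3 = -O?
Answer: -331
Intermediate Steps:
k(O, T) = -3*O (k(O, T) = 3*(-O) = -3*O)
y(v, z) = -3*z
(y(10, l(3, 3)) - 124) - 189 = (-3*6 - 124) - 189 = (-18 - 124) - 189 = -142 - 189 = -331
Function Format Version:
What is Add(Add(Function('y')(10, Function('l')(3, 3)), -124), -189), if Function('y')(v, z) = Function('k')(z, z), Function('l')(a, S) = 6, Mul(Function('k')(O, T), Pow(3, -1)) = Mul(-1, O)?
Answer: -331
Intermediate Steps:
Function('k')(O, T) = Mul(-3, O) (Function('k')(O, T) = Mul(3, Mul(-1, O)) = Mul(-3, O))
Function('y')(v, z) = Mul(-3, z)
Add(Add(Function('y')(10, Function('l')(3, 3)), -124), -189) = Add(Add(Mul(-3, 6), -124), -189) = Add(Add(-18, -124), -189) = Add(-142, -189) = -331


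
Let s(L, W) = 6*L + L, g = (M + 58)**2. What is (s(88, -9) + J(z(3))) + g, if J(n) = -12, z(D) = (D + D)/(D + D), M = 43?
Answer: 10805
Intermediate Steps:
z(D) = 1 (z(D) = (2*D)/((2*D)) = (2*D)*(1/(2*D)) = 1)
g = 10201 (g = (43 + 58)**2 = 101**2 = 10201)
s(L, W) = 7*L
(s(88, -9) + J(z(3))) + g = (7*88 - 12) + 10201 = (616 - 12) + 10201 = 604 + 10201 = 10805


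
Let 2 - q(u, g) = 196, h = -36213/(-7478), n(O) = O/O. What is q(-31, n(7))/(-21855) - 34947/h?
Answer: -1903813415036/263811705 ≈ -7216.6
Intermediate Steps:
n(O) = 1
h = 36213/7478 (h = -36213*(-1/7478) = 36213/7478 ≈ 4.8426)
q(u, g) = -194 (q(u, g) = 2 - 1*196 = 2 - 196 = -194)
q(-31, n(7))/(-21855) - 34947/h = -194/(-21855) - 34947/36213/7478 = -194*(-1/21855) - 34947*7478/36213 = 194/21855 - 87111222/12071 = -1903813415036/263811705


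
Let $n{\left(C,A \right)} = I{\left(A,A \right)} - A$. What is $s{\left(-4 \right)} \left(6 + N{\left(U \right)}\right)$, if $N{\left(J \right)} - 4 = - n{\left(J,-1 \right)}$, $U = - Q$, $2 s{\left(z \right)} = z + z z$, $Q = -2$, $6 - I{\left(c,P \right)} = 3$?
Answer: $36$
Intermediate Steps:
$I{\left(c,P \right)} = 3$ ($I{\left(c,P \right)} = 6 - 3 = 3$)
$n{\left(C,A \right)} = 3 - A$
$s{\left(z \right)} = \frac{z}{2} + \frac{z^{2}}{2}$ ($s{\left(z \right)} = \frac{z + z z}{2} = \frac{z + z^{2}}{2} = \frac{z}{2} + \frac{z^{2}}{2}$)
$U = 2$ ($U = \left(-1\right) \left(-2\right) = 2$)
$N{\left(J \right)} = 0$ ($N{\left(J \right)} = 4 - \left(3 - -1\right) = 4 - \left(3 + 1\right) = 4 - 4 = 0$)
$s{\left(-4 \right)} \left(6 + N{\left(U \right)}\right) = \frac{1}{2} \left(-4\right) \left(1 - 4\right) \left(6 + 0\right) = \frac{1}{2} \left(-4\right) \left(-3\right) 6 = 6 \cdot 6 = 36$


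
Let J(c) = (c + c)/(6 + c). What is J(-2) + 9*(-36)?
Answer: -325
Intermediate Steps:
J(c) = 2*c/(6 + c) (J(c) = (2*c)/(6 + c) = 2*c/(6 + c))
J(-2) + 9*(-36) = 2*(-2)/(6 - 2) + 9*(-36) = 2*(-2)/4 - 324 = 2*(-2)*(¼) - 324 = -1 - 324 = -325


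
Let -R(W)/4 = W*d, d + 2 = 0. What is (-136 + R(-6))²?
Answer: 33856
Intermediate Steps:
d = -2 (d = -2 + 0 = -2)
R(W) = 8*W (R(W) = -4*W*(-2) = -(-8)*W = 8*W)
(-136 + R(-6))² = (-136 + 8*(-6))² = (-136 - 48)² = (-184)² = 33856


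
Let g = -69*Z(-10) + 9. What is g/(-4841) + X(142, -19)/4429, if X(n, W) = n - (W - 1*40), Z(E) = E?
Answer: -20610/208163 ≈ -0.099009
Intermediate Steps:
g = 699 (g = -69*(-10) + 9 = 690 + 9 = 699)
X(n, W) = 40 + n - W (X(n, W) = n - (W - 40) = n - (-40 + W) = n + (40 - W) = 40 + n - W)
g/(-4841) + X(142, -19)/4429 = 699/(-4841) + (40 + 142 - 1*(-19))/4429 = 699*(-1/4841) + (40 + 142 + 19)*(1/4429) = -699/4841 + 201*(1/4429) = -699/4841 + 201/4429 = -20610/208163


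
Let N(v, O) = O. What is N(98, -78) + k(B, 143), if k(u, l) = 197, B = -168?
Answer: 119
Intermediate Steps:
N(98, -78) + k(B, 143) = -78 + 197 = 119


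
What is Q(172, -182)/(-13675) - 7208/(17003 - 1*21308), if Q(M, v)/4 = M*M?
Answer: -82173416/11774175 ≈ -6.9791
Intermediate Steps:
Q(M, v) = 4*M**2 (Q(M, v) = 4*(M*M) = 4*M**2)
Q(172, -182)/(-13675) - 7208/(17003 - 1*21308) = (4*172**2)/(-13675) - 7208/(17003 - 1*21308) = (4*29584)*(-1/13675) - 7208/(17003 - 21308) = 118336*(-1/13675) - 7208/(-4305) = -118336/13675 - 7208*(-1/4305) = -118336/13675 + 7208/4305 = -82173416/11774175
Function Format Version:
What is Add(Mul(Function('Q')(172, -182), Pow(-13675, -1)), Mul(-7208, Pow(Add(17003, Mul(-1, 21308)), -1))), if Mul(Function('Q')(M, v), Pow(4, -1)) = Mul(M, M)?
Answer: Rational(-82173416, 11774175) ≈ -6.9791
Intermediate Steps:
Function('Q')(M, v) = Mul(4, Pow(M, 2)) (Function('Q')(M, v) = Mul(4, Mul(M, M)) = Mul(4, Pow(M, 2)))
Add(Mul(Function('Q')(172, -182), Pow(-13675, -1)), Mul(-7208, Pow(Add(17003, Mul(-1, 21308)), -1))) = Add(Mul(Mul(4, Pow(172, 2)), Pow(-13675, -1)), Mul(-7208, Pow(Add(17003, Mul(-1, 21308)), -1))) = Add(Mul(Mul(4, 29584), Rational(-1, 13675)), Mul(-7208, Pow(Add(17003, -21308), -1))) = Add(Mul(118336, Rational(-1, 13675)), Mul(-7208, Pow(-4305, -1))) = Add(Rational(-118336, 13675), Mul(-7208, Rational(-1, 4305))) = Add(Rational(-118336, 13675), Rational(7208, 4305)) = Rational(-82173416, 11774175)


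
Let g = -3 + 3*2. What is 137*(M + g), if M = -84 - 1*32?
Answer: -15481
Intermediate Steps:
M = -116 (M = -84 - 32 = -116)
g = 3 (g = -3 + 6 = 3)
137*(M + g) = 137*(-116 + 3) = 137*(-113) = -15481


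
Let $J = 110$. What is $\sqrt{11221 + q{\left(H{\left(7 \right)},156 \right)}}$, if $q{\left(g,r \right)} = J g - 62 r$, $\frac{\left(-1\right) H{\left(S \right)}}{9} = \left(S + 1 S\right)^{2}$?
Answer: $13 i \sqrt{1139} \approx 438.74 i$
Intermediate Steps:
$H{\left(S \right)} = - 36 S^{2}$ ($H{\left(S \right)} = - 9 \left(S + 1 S\right)^{2} = - 9 \left(S + S\right)^{2} = - 9 \left(2 S\right)^{2} = - 9 \cdot 4 S^{2} = - 36 S^{2}$)
$q{\left(g,r \right)} = - 62 r + 110 g$ ($q{\left(g,r \right)} = 110 g - 62 r = - 62 r + 110 g$)
$\sqrt{11221 + q{\left(H{\left(7 \right)},156 \right)}} = \sqrt{11221 + \left(\left(-62\right) 156 + 110 \left(- 36 \cdot 7^{2}\right)\right)} = \sqrt{11221 + \left(-9672 + 110 \left(\left(-36\right) 49\right)\right)} = \sqrt{11221 + \left(-9672 + 110 \left(-1764\right)\right)} = \sqrt{11221 - 203712} = \sqrt{-192491} = 13 i \sqrt{1139}$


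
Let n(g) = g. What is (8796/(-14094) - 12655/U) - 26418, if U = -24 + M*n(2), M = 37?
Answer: -626518799/23490 ≈ -26672.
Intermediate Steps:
U = 50 (U = -24 + 37*2 = -24 + 74 = 50)
(8796/(-14094) - 12655/U) - 26418 = (8796/(-14094) - 12655/50) - 26418 = (8796*(-1/14094) - 12655*1/50) - 26418 = (-1466/2349 - 2531/10) - 26418 = -5959979/23490 - 26418 = -626518799/23490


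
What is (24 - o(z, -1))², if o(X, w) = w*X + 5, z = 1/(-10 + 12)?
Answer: 1521/4 ≈ 380.25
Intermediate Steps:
z = ½ (z = 1/2 = ½ ≈ 0.50000)
o(X, w) = 5 + X*w (o(X, w) = X*w + 5 = 5 + X*w)
(24 - o(z, -1))² = (24 - (5 + (½)*(-1)))² = (24 - (5 - ½))² = (24 - 1*9/2)² = (24 - 9/2)² = (39/2)² = 1521/4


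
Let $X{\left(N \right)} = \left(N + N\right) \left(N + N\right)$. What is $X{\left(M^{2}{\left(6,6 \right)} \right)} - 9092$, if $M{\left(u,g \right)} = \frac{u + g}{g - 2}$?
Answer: $-8768$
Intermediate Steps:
$M{\left(u,g \right)} = \frac{g + u}{-2 + g}$
$X{\left(N \right)} = 4 N^{2}$ ($X{\left(N \right)} = 2 N 2 N = 4 N^{2}$)
$X{\left(M^{2}{\left(6,6 \right)} \right)} - 9092 = 4 \left(\left(\frac{6 + 6}{-2 + 6}\right)^{2}\right)^{2} - 9092 = 4 \left(\left(\frac{1}{4} \cdot 12\right)^{2}\right)^{2} - 9092 = 4 \left(3^{2}\right)^{2} - 9092 = 4 \cdot 9^{2} - 9092 = 4 \cdot 81 - 9092 = 324 - 9092 = -8768$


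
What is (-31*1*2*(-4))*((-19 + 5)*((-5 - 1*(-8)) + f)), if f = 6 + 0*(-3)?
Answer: -31248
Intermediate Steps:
f = 6 (f = 6 + 0 = 6)
(-31*1*2*(-4))*((-19 + 5)*((-5 - 1*(-8)) + f)) = (-31*1*2*(-4))*((-19 + 5)*((-5 - 1*(-8)) + 6)) = (-62*(-4))*(-14*((-5 + 8) + 6)) = (-31*(-8))*(-14*(3 + 6)) = 248*(-14*9) = 248*(-126) = -31248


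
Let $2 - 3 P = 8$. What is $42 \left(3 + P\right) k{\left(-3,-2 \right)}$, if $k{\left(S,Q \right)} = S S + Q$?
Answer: $294$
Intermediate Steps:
$P = -2$ ($P = \frac{2}{3} - \frac{8}{3} = -2$)
$k{\left(S,Q \right)} = Q + S^{2}$ ($k{\left(S,Q \right)} = S^{2} + Q = Q + S^{2}$)
$42 \left(3 + P\right) k{\left(-3,-2 \right)} = 42 \left(3 - 2\right) \left(-2 + \left(-3\right)^{2}\right) = 42 \cdot 1 \left(-2 + 9\right) = 42 \cdot 7 = 294$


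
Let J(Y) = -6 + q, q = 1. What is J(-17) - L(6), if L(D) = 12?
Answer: -17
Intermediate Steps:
J(Y) = -5 (J(Y) = -6 + 1 = -5)
J(-17) - L(6) = -5 - 1*12 = -5 - 12 = -17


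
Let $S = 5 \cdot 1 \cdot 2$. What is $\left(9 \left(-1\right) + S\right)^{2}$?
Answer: $1$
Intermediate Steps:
$S = 10$ ($S = 5 \cdot 2 = 10$)
$\left(9 \left(-1\right) + S\right)^{2} = \left(9 \left(-1\right) + 10\right)^{2} = \left(-9 + 10\right)^{2} = 1^{2} = 1$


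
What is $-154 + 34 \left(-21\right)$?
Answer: $-868$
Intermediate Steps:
$-154 + 34 \left(-21\right) = -154 - 714 = -868$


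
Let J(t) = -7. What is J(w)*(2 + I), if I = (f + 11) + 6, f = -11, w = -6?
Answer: -56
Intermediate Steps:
I = 6 (I = (-11 + 11) + 6 = 0 + 6 = 6)
J(w)*(2 + I) = -7*(2 + 6) = -7*8 = -56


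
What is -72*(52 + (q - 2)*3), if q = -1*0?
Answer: -3312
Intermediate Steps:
q = 0
-72*(52 + (q - 2)*3) = -72*(52 + (0 - 2)*3) = -72*(52 - 2*3) = -72*(52 - 6) = -72*46 = -3312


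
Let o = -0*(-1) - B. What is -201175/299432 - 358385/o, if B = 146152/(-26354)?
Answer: -353516024782485/5470323208 ≈ -64624.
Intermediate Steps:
B = -73076/13177 (B = 146152*(-1/26354) = -73076/13177 ≈ -5.5457)
o = 73076/13177 (o = -0*(-1) - 1*(-73076/13177) = -1940*0 + 73076/13177 = 0 + 73076/13177 = 73076/13177 ≈ 5.5457)
-201175/299432 - 358385/o = -201175/299432 - 358385/73076/13177 = -201175*1/299432 - 358385*13177/73076 = -201175/299432 - 4722439145/73076 = -353516024782485/5470323208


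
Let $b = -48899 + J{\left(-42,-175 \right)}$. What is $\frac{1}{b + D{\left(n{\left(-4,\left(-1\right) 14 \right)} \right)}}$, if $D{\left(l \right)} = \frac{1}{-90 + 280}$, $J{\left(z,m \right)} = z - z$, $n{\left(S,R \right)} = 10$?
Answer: $- \frac{190}{9290809} \approx -2.045 \cdot 10^{-5}$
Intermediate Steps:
$J{\left(z,m \right)} = 0$
$D{\left(l \right)} = \frac{1}{190}$
$b = -48899$ ($b = -48899 + 0 = -48899$)
$\frac{1}{b + D{\left(n{\left(-4,\left(-1\right) 14 \right)} \right)}} = \frac{1}{-48899 + \frac{1}{190}} = \frac{1}{- \frac{9290809}{190}} = - \frac{190}{9290809}$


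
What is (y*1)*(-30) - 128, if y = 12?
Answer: -488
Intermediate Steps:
(y*1)*(-30) - 128 = (12*1)*(-30) - 128 = 12*(-30) - 128 = -360 - 128 = -488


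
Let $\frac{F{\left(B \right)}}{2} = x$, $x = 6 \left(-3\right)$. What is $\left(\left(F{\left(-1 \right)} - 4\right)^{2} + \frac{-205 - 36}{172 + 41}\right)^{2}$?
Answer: $\frac{115980432481}{45369} \approx 2.5564 \cdot 10^{6}$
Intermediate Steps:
$x = -18$
$F{\left(B \right)} = -36$ ($F{\left(B \right)} = 2 \left(-18\right) = -36$)
$\left(\left(F{\left(-1 \right)} - 4\right)^{2} + \frac{-205 - 36}{172 + 41}\right)^{2} = \left(\left(-36 - 4\right)^{2} + \frac{-205 - 36}{172 + 41}\right)^{2} = \left(\left(-40\right)^{2} + \frac{-205 + \left(-117 + 81\right)}{213}\right)^{2} = \left(1600 + \left(-205 - 36\right) \frac{1}{213}\right)^{2} = \left(1600 - \frac{241}{213}\right)^{2} = \left(\frac{340559}{213}\right)^{2} = \frac{115980432481}{45369}$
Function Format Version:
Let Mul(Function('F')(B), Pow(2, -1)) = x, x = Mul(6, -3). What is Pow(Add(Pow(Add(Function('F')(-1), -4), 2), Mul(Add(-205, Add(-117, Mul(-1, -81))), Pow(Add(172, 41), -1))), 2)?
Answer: Rational(115980432481, 45369) ≈ 2.5564e+6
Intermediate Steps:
x = -18
Function('F')(B) = -36 (Function('F')(B) = Mul(2, -18) = -36)
Pow(Add(Pow(Add(Function('F')(-1), -4), 2), Mul(Add(-205, Add(-117, Mul(-1, -81))), Pow(Add(172, 41), -1))), 2) = Pow(Add(Pow(Add(-36, -4), 2), Mul(Add(-205, Add(-117, Mul(-1, -81))), Pow(Add(172, 41), -1))), 2) = Pow(Add(Pow(-40, 2), Mul(Add(-205, Add(-117, 81)), Pow(213, -1))), 2) = Pow(Add(1600, Mul(Add(-205, -36), Rational(1, 213))), 2) = Pow(Add(1600, Mul(-241, Rational(1, 213))), 2) = Pow(Add(1600, Rational(-241, 213)), 2) = Pow(Rational(340559, 213), 2) = Rational(115980432481, 45369)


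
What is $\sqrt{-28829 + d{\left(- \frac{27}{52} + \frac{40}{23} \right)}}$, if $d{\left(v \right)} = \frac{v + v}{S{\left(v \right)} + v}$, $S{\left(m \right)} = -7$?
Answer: $\frac{i \sqrt{1377745656835}}{6913} \approx 169.79 i$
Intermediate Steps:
$d{\left(v \right)} = \frac{2 v}{-7 + v}$ ($d{\left(v \right)} = \frac{v + v}{-7 + v} = \frac{2 v}{-7 + v}$)
$\sqrt{-28829 + d{\left(- \frac{27}{52} + \frac{40}{23} \right)}} = \sqrt{-28829 + \frac{2 \left(- \frac{27}{52} + \frac{40}{23}\right)}{-7 + \left(- \frac{27}{52} + \frac{40}{23}\right)}} = \sqrt{-28829 + 2 \cdot \frac{1459}{1196} \frac{1}{-7 + \frac{1459}{1196}}} = \sqrt{-28829 + 2 \cdot \frac{1459}{1196} \frac{1}{- \frac{6913}{1196}}} = \sqrt{-28829 + 2 \cdot \frac{1459}{1196} \left(- \frac{1196}{6913}\right)} = \sqrt{-28829 - \frac{2918}{6913}} = \sqrt{- \frac{199297795}{6913}} = \frac{i \sqrt{1377745656835}}{6913}$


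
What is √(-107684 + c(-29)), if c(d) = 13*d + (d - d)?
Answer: I*√108061 ≈ 328.73*I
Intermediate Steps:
c(d) = 13*d (c(d) = 13*d + 0 = 13*d)
√(-107684 + c(-29)) = √(-107684 + 13*(-29)) = √(-107684 - 377) = √(-108061) = I*√108061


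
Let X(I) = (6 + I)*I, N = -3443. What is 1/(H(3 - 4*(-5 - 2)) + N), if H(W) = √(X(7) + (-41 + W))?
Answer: -1/3434 ≈ -0.00029121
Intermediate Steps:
X(I) = I*(6 + I)
H(W) = √(50 + W) (H(W) = √(7*(6 + 7) + (-41 + W)) = √(7*13 + (-41 + W)) = √(91 + (-41 + W)) = √(50 + W))
1/(H(3 - 4*(-5 - 2)) + N) = 1/(√(50 + (3 - 4*(-5 - 2))) - 3443) = 1/(√(50 + (3 - 4*(-7))) - 3443) = 1/(√(50 + (3 + 28)) - 3443) = 1/(√(50 + 31) - 3443) = 1/(√81 - 3443) = 1/(9 - 3443) = 1/(-3434) = -1/3434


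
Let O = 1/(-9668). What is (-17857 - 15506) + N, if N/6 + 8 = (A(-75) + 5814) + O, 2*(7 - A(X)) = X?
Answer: 8411157/4834 ≈ 1740.0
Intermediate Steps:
A(X) = 7 - X/2
O = -1/9668 ≈ -0.00010343
N = 169687899/4834 (N = -48 + 6*(((7 - ½*(-75)) + 5814) - 1/9668) = -48 + 6*(((7 + 75/2) + 5814) - 1/9668) = -48 + 6*((89/2 + 5814) - 1/9668) = -48 + 6*(11717/2 - 1/9668) = -48 + 6*(56639977/9668) = -48 + 169919931/4834 = 169687899/4834 ≈ 35103.)
(-17857 - 15506) + N = (-17857 - 15506) + 169687899/4834 = -33363 + 169687899/4834 = 8411157/4834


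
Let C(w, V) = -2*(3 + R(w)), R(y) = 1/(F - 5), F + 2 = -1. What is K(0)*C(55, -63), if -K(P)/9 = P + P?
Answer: 0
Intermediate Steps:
F = -3 (F = -2 - 1 = -3)
R(y) = -⅛ (R(y) = 1/(-3 - 5) = 1/(-8) = -⅛)
K(P) = -18*P (K(P) = -9*(P + P) = -18*P)
C(w, V) = -23/4 (C(w, V) = -2*(3 - ⅛) = -2*23/8 = -23/4)
K(0)*C(55, -63) = -18*0*(-23/4) = 0*(-23/4) = 0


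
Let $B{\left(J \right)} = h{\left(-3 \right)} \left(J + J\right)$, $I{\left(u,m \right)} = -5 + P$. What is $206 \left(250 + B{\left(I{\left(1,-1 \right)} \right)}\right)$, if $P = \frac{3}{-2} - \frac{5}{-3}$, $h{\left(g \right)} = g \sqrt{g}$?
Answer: $51500 + 5974 i \sqrt{3} \approx 51500.0 + 10347.0 i$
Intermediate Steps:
$h{\left(g \right)} = g^{\frac{3}{2}}$
$P = \frac{1}{6}$ ($P = 3 \left(- \frac{1}{2}\right) - - \frac{5}{3} = - \frac{3}{2} + \frac{5}{3} = \frac{1}{6} \approx 0.16667$)
$I{\left(u,m \right)} = - \frac{29}{6}$ ($I{\left(u,m \right)} = -5 + \frac{1}{6} = - \frac{29}{6}$)
$B{\left(J \right)} = - 6 i J \sqrt{3}$ ($B{\left(J \right)} = \left(-3\right)^{\frac{3}{2}} \left(J + J\right) = - 3 i \sqrt{3} \cdot 2 J = - 6 i J \sqrt{3}$)
$206 \left(250 + B{\left(I{\left(1,-1 \right)} \right)}\right) = 206 \left(250 - 6 i \left(- \frac{29}{6}\right) \sqrt{3}\right) = 206 \left(250 + 29 i \sqrt{3}\right) = 51500 + 5974 i \sqrt{3}$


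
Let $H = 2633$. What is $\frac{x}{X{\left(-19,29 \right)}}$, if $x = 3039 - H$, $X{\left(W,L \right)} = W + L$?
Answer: $\frac{203}{5} \approx 40.6$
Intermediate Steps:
$X{\left(W,L \right)} = L + W$
$x = 406$ ($x = 3039 - 2633 = 406$)
$\frac{x}{X{\left(-19,29 \right)}} = \frac{406}{29 - 19} = \frac{406}{10} = 406 \cdot \frac{1}{10} = \frac{203}{5}$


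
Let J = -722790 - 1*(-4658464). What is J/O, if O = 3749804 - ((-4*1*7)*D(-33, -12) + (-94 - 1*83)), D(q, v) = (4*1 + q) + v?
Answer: 3935674/3748833 ≈ 1.0498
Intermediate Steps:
J = 3935674 (J = -722790 + 4658464 = 3935674)
D(q, v) = 4 + q + v (D(q, v) = (4 + q) + v = 4 + q + v)
O = 3748833 (O = 3749804 - ((-4*1*7)*(4 - 33 - 12) + (-94 - 1*83)) = 3749804 - (-4*7*(-41) + (-94 - 83)) = 3749804 - (-28*(-41) - 177) = 3749804 - (1148 - 177) = 3749804 - 1*971 = 3749804 - 971 = 3748833)
J/O = 3935674/3748833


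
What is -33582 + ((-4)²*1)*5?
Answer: -33502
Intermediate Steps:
-33582 + ((-4)²*1)*5 = -33582 + (16*1)*5 = -33582 + 16*5 = -33582 + 80 = -33502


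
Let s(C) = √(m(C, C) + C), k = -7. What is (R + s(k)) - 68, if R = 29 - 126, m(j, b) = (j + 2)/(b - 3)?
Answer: -165 + I*√26/2 ≈ -165.0 + 2.5495*I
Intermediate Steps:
m(j, b) = (2 + j)/(-3 + b)
s(C) = √(C + (2 + C)/(-3 + C)) (s(C) = √((2 + C)/(-3 + C) + C) = √(C + (2 + C)/(-3 + C)))
R = -97
(R + s(k)) - 68 = (-97 + √((2 - 7 - 7*(-3 - 7))/(-3 - 7))) - 68 = (-97 + √((2 - 7 - 7*(-10))/(-10))) - 68 = (-97 + √(-(2 - 7 + 70)/10)) - 68 = (-97 + √(-⅒*65)) - 68 = (-97 + √(-13/2)) - 68 = (-97 + I*√26/2) - 68 = -165 + I*√26/2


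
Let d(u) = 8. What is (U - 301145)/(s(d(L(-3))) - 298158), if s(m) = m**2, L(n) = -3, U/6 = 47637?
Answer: 15323/298094 ≈ 0.051403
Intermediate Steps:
U = 285822 (U = 6*47637 = 285822)
(U - 301145)/(s(d(L(-3))) - 298158) = (285822 - 301145)/(8**2 - 298158) = -15323/(64 - 298158) = -15323/(-298094) = -15323*(-1/298094) = 15323/298094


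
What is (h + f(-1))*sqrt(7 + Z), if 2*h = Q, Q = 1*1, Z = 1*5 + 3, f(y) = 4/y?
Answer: -7*sqrt(15)/2 ≈ -13.555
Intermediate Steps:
Z = 8 (Z = 5 + 3 = 8)
Q = 1
h = 1/2 (h = (1/2)*1 = 1/2 ≈ 0.50000)
(h + f(-1))*sqrt(7 + Z) = (1/2 + 4/(-1))*sqrt(7 + 8) = (1/2 + 4*(-1))*sqrt(15) = (1/2 - 4)*sqrt(15) = -7*sqrt(15)/2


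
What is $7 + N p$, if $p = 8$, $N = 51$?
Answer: $415$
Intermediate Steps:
$7 + N p = 7 + 51 \cdot 8 = 7 + 408 = 415$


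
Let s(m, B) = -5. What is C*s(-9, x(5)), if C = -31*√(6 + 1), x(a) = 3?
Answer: 155*√7 ≈ 410.09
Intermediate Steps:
C = -31*√7 ≈ -82.018
C*s(-9, x(5)) = -31*√7*(-5) = 155*√7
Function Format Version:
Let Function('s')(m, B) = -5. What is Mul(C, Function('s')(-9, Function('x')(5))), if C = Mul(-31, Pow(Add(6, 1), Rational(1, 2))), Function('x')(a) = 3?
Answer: Mul(155, Pow(7, Rational(1, 2))) ≈ 410.09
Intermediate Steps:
C = Mul(-31, Pow(7, Rational(1, 2))) ≈ -82.018
Mul(C, Function('s')(-9, Function('x')(5))) = Mul(Mul(-31, Pow(7, Rational(1, 2))), -5) = Mul(155, Pow(7, Rational(1, 2)))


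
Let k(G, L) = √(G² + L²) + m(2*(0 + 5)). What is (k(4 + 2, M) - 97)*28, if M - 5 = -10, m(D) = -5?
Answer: -2856 + 28*√61 ≈ -2637.3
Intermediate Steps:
M = -5 (M = 5 - 10 = -5)
k(G, L) = -5 + √(G² + L²) (k(G, L) = √(G² + L²) - 5 = -5 + √(G² + L²))
(k(4 + 2, M) - 97)*28 = ((-5 + √((4 + 2)² + (-5)²)) - 97)*28 = ((-5 + √(6² + 25)) - 97)*28 = ((-5 + √(36 + 25)) - 97)*28 = ((-5 + √61) - 97)*28 = (-102 + √61)*28 = -2856 + 28*√61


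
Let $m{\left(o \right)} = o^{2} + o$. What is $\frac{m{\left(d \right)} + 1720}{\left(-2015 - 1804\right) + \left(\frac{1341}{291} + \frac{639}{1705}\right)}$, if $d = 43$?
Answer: $- \frac{199123540}{210260399} \approx -0.94703$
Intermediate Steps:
$m{\left(o \right)} = o + o^{2}$
$\frac{m{\left(d \right)} + 1720}{\left(-2015 - 1804\right) + \left(\frac{1341}{291} + \frac{639}{1705}\right)} = \frac{43 \left(1 + 43\right) + 1720}{\left(-2015 - 1804\right) + \left(\frac{1341}{291} + \frac{639}{1705}\right)} = \frac{43 \cdot 44 + 1720}{\left(-2015 - 1804\right) + \left(1341 \cdot \frac{1}{291} + 639 \cdot \frac{1}{1705}\right)} = \frac{1892 + 1720}{-3819 + \left(\frac{447}{97} + \frac{639}{1705}\right)} = \frac{3612}{-3819 + \frac{824118}{165385}} = \frac{3612}{- \frac{630781197}{165385}} = 3612 \left(- \frac{165385}{630781197}\right) = - \frac{199123540}{210260399}$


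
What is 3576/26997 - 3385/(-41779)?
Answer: 80262183/375969221 ≈ 0.21348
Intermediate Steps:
3576/26997 - 3385/(-41779) = 3576*(1/26997) - 3385*(-1/41779) = 1192/8999 + 3385/41779 = 80262183/375969221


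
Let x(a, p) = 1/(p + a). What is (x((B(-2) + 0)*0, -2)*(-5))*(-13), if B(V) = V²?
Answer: -65/2 ≈ -32.500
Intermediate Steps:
x(a, p) = 1/(a + p)
(x((B(-2) + 0)*0, -2)*(-5))*(-13) = (-5/(((-2)² + 0)*0 - 2))*(-13) = (-5/((4 + 0)*0 - 2))*(-13) = (-5/(4*0 - 2))*(-13) = (-5/(0 - 2))*(-13) = (-5/(-2))*(-13) = -½*(-5)*(-13) = (5/2)*(-13) = -65/2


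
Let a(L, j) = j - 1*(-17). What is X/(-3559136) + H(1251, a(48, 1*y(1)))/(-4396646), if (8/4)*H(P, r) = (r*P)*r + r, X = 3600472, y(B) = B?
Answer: -1034458404323/978016316116 ≈ -1.0577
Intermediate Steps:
a(L, j) = 17 + j (a(L, j) = j + 17 = 17 + j)
H(P, r) = r/2 + P*r²/2 (H(P, r) = ((r*P)*r + r)/2 = ((P*r)*r + r)/2 = (P*r² + r)/2 = (r + P*r²)/2 = r/2 + P*r²/2)
X/(-3559136) + H(1251, a(48, 1*y(1)))/(-4396646) = 3600472/(-3559136) + ((17 + 1*1)*(1 + 1251*(17 + 1*1))/2)/(-4396646) = 3600472*(-1/3559136) + ((17 + 1)*(1 + 1251*(17 + 1))/2)*(-1/4396646) = -450059/444892 + ((½)*18*(1 + 1251*18))*(-1/4396646) = -450059/444892 + ((½)*18*(1 + 22518))*(-1/4396646) = -450059/444892 + ((½)*18*22519)*(-1/4396646) = -450059/444892 + 202671*(-1/4396646) = -450059/444892 - 202671/4396646 = -1034458404323/978016316116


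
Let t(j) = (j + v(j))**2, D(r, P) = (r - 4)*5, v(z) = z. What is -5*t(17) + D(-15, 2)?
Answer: -5875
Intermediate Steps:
D(r, P) = -20 + 5*r (D(r, P) = (-4 + r)*5 = -20 + 5*r)
t(j) = 4*j**2 (t(j) = (j + j)**2 = (2*j)**2 = 4*j**2)
-5*t(17) + D(-15, 2) = -20*17**2 + (-20 + 5*(-15)) = -20*289 + (-20 - 75) = -5*1156 - 95 = -5780 - 95 = -5875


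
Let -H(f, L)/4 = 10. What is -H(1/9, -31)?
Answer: 40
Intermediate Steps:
H(f, L) = -40 (H(f, L) = -4*10 = -40)
-H(1/9, -31) = -1*(-40) = 40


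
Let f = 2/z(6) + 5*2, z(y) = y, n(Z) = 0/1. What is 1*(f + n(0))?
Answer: 31/3 ≈ 10.333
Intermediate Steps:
n(Z) = 0 (n(Z) = 0*1 = 0)
f = 31/3 (f = 2/6 + 5*2 = 2*(⅙) + 10 = ⅓ + 10 = 31/3 ≈ 10.333)
1*(f + n(0)) = 1*(31/3 + 0) = 1*(31/3) = 31/3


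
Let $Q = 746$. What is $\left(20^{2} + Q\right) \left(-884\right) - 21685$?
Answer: $-1034749$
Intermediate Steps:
$\left(20^{2} + Q\right) \left(-884\right) - 21685 = \left(20^{2} + 746\right) \left(-884\right) - 21685 = \left(400 + 746\right) \left(-884\right) - 21685 = 1146 \left(-884\right) - 21685 = -1013064 - 21685 = -1034749$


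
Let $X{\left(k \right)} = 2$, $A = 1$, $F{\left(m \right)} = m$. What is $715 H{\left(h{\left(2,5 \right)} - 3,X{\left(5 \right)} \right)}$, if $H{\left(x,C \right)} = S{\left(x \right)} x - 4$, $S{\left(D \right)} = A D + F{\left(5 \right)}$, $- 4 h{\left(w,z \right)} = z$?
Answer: $- \frac{82225}{16} \approx -5139.1$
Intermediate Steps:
$h{\left(w,z \right)} = - \frac{z}{4}$
$S{\left(D \right)} = 5 + D$ ($S{\left(D \right)} = 1 D + 5 = D + 5 = 5 + D$)
$H{\left(x,C \right)} = -4 + x \left(5 + x\right)$ ($H{\left(x,C \right)} = \left(5 + x\right) x - 4 = x \left(5 + x\right) - 4 = -4 + x \left(5 + x\right)$)
$715 H{\left(h{\left(2,5 \right)} - 3,X{\left(5 \right)} \right)} = 715 \left(-4 + \left(\left(- \frac{1}{4}\right) 5 - 3\right) \left(5 - \frac{17}{4}\right)\right) = 715 \left(-4 + \left(- \frac{5}{4} - 3\right) \left(5 - \frac{17}{4}\right)\right) = 715 \left(-4 - \frac{17 \left(5 - \frac{17}{4}\right)}{4}\right) = 715 \left(-4 - \frac{51}{16}\right) = 715 \left(- \frac{115}{16}\right) = - \frac{82225}{16}$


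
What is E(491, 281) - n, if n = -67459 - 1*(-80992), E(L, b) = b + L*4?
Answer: -11288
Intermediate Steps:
E(L, b) = b + 4*L
n = 13533 (n = -67459 + 80992 = 13533)
E(491, 281) - n = (281 + 4*491) - 1*13533 = (281 + 1964) - 13533 = 2245 - 13533 = -11288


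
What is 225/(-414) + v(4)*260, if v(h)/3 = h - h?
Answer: -25/46 ≈ -0.54348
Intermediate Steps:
v(h) = 0 (v(h) = 3*(h - h) = 3*0 = 0)
225/(-414) + v(4)*260 = 225/(-414) + 0*260 = 225*(-1/414) + 0 = -25/46 + 0 = -25/46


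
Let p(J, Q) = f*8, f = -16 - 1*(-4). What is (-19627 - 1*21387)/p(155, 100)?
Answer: 20507/48 ≈ 427.23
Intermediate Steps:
f = -12 (f = -16 + 4 = -12)
p(J, Q) = -96 (p(J, Q) = -12*8 = -96)
(-19627 - 1*21387)/p(155, 100) = (-19627 - 1*21387)/(-96) = (-19627 - 21387)*(-1/96) = -41014*(-1/96) = 20507/48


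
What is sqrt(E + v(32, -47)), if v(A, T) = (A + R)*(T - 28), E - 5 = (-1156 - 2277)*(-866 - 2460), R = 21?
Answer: 2*sqrt(2853547) ≈ 3378.5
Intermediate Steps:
E = 11418163 (E = 5 + (-1156 - 2277)*(-866 - 2460) = 5 - 3433*(-3326) = 5 + 11418158 = 11418163)
v(A, T) = (-28 + T)*(21 + A) (v(A, T) = (A + 21)*(T - 28) = (21 + A)*(-28 + T) = (-28 + T)*(21 + A))
sqrt(E + v(32, -47)) = sqrt(11418163 + (-588 - 28*32 + 21*(-47) + 32*(-47))) = sqrt(11418163 + (-588 - 896 - 987 - 1504)) = sqrt(11418163 - 3975) = sqrt(11414188) = 2*sqrt(2853547)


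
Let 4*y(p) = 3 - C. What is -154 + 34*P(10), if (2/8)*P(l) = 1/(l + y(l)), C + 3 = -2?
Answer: -428/3 ≈ -142.67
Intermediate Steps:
C = -5 (C = -3 - 2 = -5)
y(p) = 2 (y(p) = (3 - 1*(-5))/4 = (3 + 5)/4 = (¼)*8 = 2)
P(l) = 4/(2 + l) (P(l) = 4/(l + 2) = 4/(2 + l))
-154 + 34*P(10) = -154 + 34*(4/(2 + 10)) = -154 + 34*(4/12) = -154 + 34*(4*(1/12)) = -154 + 34*(⅓) = -154 + 34/3 = -428/3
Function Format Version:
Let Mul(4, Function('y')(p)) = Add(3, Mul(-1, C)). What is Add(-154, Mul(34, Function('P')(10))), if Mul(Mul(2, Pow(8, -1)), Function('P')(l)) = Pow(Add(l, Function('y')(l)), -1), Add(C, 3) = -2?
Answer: Rational(-428, 3) ≈ -142.67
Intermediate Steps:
C = -5 (C = Add(-3, -2) = -5)
Function('y')(p) = 2 (Function('y')(p) = Mul(Rational(1, 4), Add(3, Mul(-1, -5))) = Mul(Rational(1, 4), Add(3, 5)) = Mul(Rational(1, 4), 8) = 2)
Function('P')(l) = Mul(4, Pow(Add(2, l), -1)) (Function('P')(l) = Mul(4, Pow(Add(l, 2), -1)) = Mul(4, Pow(Add(2, l), -1)))
Add(-154, Mul(34, Function('P')(10))) = Add(-154, Mul(34, Mul(4, Pow(Add(2, 10), -1)))) = Add(-154, Mul(34, Mul(4, Pow(12, -1)))) = Add(-154, Mul(34, Mul(4, Rational(1, 12)))) = Add(-154, Mul(34, Rational(1, 3))) = Add(-154, Rational(34, 3)) = Rational(-428, 3)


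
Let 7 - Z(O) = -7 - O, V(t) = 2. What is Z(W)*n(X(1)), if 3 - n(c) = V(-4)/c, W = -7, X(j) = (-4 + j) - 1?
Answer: 49/2 ≈ 24.500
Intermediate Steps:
X(j) = -5 + j
n(c) = 3 - 2/c
Z(O) = 14 + O (Z(O) = 7 - (-7 - O) = 7 + (7 + O) = 14 + O)
Z(W)*n(X(1)) = (14 - 7)*(3 - 2/(-5 + 1)) = 7*(3 - 2/(-4)) = 7*(3 - 2*(-¼)) = 7*(3 + ½) = 7*(7/2) = 49/2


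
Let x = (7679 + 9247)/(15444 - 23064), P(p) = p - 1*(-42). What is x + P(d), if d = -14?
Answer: 32739/1270 ≈ 25.779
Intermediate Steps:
P(p) = 42 + p (P(p) = p + 42 = 42 + p)
x = -2821/1270 (x = 16926/(-7620) = 16926*(-1/7620) = -2821/1270 ≈ -2.2213)
x + P(d) = -2821/1270 + (42 - 14) = -2821/1270 + 28 = 32739/1270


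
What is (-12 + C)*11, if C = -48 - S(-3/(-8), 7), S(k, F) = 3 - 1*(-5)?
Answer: -748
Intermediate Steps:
S(k, F) = 8 (S(k, F) = 3 + 5 = 8)
C = -56 (C = -48 - 1*8 = -48 - 8 = -56)
(-12 + C)*11 = (-12 - 56)*11 = -68*11 = -748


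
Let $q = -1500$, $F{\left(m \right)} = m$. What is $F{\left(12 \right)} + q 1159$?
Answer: $-1738488$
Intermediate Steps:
$F{\left(12 \right)} + q 1159 = 12 - 1738500 = -1738488$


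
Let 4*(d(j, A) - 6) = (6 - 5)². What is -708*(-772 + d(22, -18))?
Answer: 542151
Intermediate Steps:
d(j, A) = 25/4 (d(j, A) = 6 + (6 - 5)²/4 = 6 + (¼)*1² = 6 + (¼)*1 = 6 + ¼ = 25/4)
-708*(-772 + d(22, -18)) = -708*(-772 + 25/4) = -708*(-3063/4) = 542151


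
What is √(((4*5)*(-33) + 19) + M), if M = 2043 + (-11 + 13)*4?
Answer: √1410 ≈ 37.550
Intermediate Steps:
M = 2051 (M = 2043 + 2*4 = 2043 + 8 = 2051)
√(((4*5)*(-33) + 19) + M) = √(((4*5)*(-33) + 19) + 2051) = √((20*(-33) + 19) + 2051) = √((-660 + 19) + 2051) = √(-641 + 2051) = √1410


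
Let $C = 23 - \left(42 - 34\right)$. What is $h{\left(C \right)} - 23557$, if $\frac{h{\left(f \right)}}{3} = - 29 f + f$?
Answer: $-24817$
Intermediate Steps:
$C = 15$ ($C = 23 - \left(42 - 34\right) = 23 - 8 = 15$)
$h{\left(f \right)} = - 84 f$ ($h{\left(f \right)} = 3 \left(- 29 f + f\right) = 3 \left(- 28 f\right) = - 84 f$)
$h{\left(C \right)} - 23557 = \left(-84\right) 15 - 23557 = -1260 - 23557 = -24817$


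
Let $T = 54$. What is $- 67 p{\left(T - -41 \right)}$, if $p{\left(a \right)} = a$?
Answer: $-6365$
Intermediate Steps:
$- 67 p{\left(T - -41 \right)} = - 67 \left(54 - -41\right) = - 67 \left(54 + 41\right) = \left(-67\right) 95 = -6365$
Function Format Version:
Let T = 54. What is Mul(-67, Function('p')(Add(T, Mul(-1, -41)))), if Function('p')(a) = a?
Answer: -6365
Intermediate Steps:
Mul(-67, Function('p')(Add(T, Mul(-1, -41)))) = Mul(-67, Add(54, Mul(-1, -41))) = Mul(-67, Add(54, 41)) = Mul(-67, 95) = -6365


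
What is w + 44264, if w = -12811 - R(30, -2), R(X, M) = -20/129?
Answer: 4057457/129 ≈ 31453.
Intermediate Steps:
R(X, M) = -20/129 (R(X, M) = -20*1/129 = -20/129)
w = -1652599/129 (w = -12811 - 1*(-20/129) = -12811 + 20/129 = -1652599/129 ≈ -12811.)
w + 44264 = -1652599/129 + 44264 = 4057457/129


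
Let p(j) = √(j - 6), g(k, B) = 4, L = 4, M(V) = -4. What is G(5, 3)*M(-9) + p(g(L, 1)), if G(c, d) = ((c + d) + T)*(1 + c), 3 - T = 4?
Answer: -168 + I*√2 ≈ -168.0 + 1.4142*I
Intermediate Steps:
T = -1 (T = 3 - 1*4 = 3 - 4 = -1)
G(c, d) = (1 + c)*(-1 + c + d) (G(c, d) = ((c + d) - 1)*(1 + c) = (-1 + c + d)*(1 + c) = (1 + c)*(-1 + c + d))
p(j) = √(-6 + j)
G(5, 3)*M(-9) + p(g(L, 1)) = (-1 + 3 + 5² + 5*3)*(-4) + √(-6 + 4) = (-1 + 3 + 25 + 15)*(-4) + √(-2) = 42*(-4) + I*√2 = -168 + I*√2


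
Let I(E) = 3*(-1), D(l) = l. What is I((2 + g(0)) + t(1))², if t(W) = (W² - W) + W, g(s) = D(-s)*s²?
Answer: 9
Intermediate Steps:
g(s) = -s³ (g(s) = (-s)*s² = -s³)
t(W) = W²
I(E) = -3
I((2 + g(0)) + t(1))² = (-3)² = 9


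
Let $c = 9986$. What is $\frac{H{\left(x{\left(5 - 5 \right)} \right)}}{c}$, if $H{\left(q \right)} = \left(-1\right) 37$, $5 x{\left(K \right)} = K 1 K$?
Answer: $- \frac{37}{9986} \approx -0.0037052$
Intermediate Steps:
$x{\left(K \right)} = \frac{K^{2}}{5}$ ($x{\left(K \right)} = \frac{K 1 K}{5} = \frac{K K}{5} = \frac{K^{2}}{5}$)
$H{\left(q \right)} = -37$
$\frac{H{\left(x{\left(5 - 5 \right)} \right)}}{c} = - \frac{37}{9986}$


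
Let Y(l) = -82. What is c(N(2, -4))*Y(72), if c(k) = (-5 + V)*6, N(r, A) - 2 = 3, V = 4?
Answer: 492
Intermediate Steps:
N(r, A) = 5 (N(r, A) = 2 + 3 = 5)
c(k) = -6 (c(k) = (-5 + 4)*6 = -1*6 = -6)
c(N(2, -4))*Y(72) = -6*(-82) = 492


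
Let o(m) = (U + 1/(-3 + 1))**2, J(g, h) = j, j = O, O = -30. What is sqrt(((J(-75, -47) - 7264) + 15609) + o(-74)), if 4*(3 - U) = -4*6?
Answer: sqrt(33549)/2 ≈ 91.582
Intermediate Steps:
U = 9 (U = 3 - (-1)*6 = 3 - 1/4*(-24) = 3 + 6 = 9)
j = -30
J(g, h) = -30
o(m) = 289/4 (o(m) = (9 + 1/(-3 + 1))**2 = (9 + 1/(-2))**2 = (9 - 1/2)**2 = (17/2)**2 = 289/4)
sqrt(((J(-75, -47) - 7264) + 15609) + o(-74)) = sqrt(((-30 - 7264) + 15609) + 289/4) = sqrt((-7294 + 15609) + 289/4) = sqrt(8315 + 289/4) = sqrt(33549/4) = sqrt(33549)/2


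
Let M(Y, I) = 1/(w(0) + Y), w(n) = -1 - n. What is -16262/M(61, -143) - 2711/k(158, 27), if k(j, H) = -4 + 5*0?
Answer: -3900169/4 ≈ -9.7504e+5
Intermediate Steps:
M(Y, I) = 1/(-1 + Y) (M(Y, I) = 1/((-1 - 1*0) + Y) = 1/((-1 + 0) + Y) = 1/(-1 + Y))
k(j, H) = -4 (k(j, H) = -4 + 0 = -4)
-16262/M(61, -143) - 2711/k(158, 27) = -16262/(1/(-1 + 61)) - 2711/(-4) = -16262/(1/60) - 2711*(-¼) = -16262/1/60 + 2711/4 = -16262*60 + 2711/4 = -975720 + 2711/4 = -3900169/4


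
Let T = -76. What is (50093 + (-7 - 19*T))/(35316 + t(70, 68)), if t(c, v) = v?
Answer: 25765/17692 ≈ 1.4563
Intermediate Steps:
(50093 + (-7 - 19*T))/(35316 + t(70, 68)) = (50093 + (-7 - 19*(-76)))/(35316 + 68) = (50093 + (-7 + 1444))/35384 = (50093 + 1437)*(1/35384) = 51530*(1/35384) = 25765/17692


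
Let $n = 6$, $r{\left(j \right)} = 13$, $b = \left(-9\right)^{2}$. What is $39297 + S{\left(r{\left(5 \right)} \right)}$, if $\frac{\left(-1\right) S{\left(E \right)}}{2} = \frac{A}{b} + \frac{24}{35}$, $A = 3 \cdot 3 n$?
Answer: $\frac{4125901}{105} \approx 39294.0$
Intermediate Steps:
$b = 81$
$A = 54$ ($A = 3 \cdot 3 \cdot 6 = 9 \cdot 6 = 54$)
$S{\left(E \right)} = - \frac{284}{105}$ ($S{\left(E \right)} = - 2 \left(\frac{54}{81} + \frac{24}{35}\right) = - 2 \left(54 \cdot \frac{1}{81} + 24 \cdot \frac{1}{35}\right) = - 2 \left(\frac{2}{3} + \frac{24}{35}\right) = \left(-2\right) \frac{142}{105} = - \frac{284}{105}$)
$39297 + S{\left(r{\left(5 \right)} \right)} = 39297 - \frac{284}{105} = \frac{4125901}{105}$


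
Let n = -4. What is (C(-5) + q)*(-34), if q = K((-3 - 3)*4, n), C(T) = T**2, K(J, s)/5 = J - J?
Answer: -850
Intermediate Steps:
K(J, s) = 0 (K(J, s) = 5*(J - J) = 5*0 = 0)
q = 0
(C(-5) + q)*(-34) = ((-5)**2 + 0)*(-34) = (25 + 0)*(-34) = 25*(-34) = -850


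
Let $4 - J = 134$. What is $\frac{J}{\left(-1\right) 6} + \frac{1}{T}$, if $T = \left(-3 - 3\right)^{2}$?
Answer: $\frac{781}{36} \approx 21.694$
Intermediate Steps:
$J = -130$ ($J = 4 - 134 = -130$)
$T = 36$ ($T = \left(-6\right)^{2} = 36$)
$\frac{J}{\left(-1\right) 6} + \frac{1}{T} = - \frac{130}{\left(-1\right) 6} + \frac{1}{36} = - \frac{130}{-6} + \frac{1}{36} = \left(-130\right) \left(- \frac{1}{6}\right) + \frac{1}{36} = \frac{65}{3} + \frac{1}{36} = \frac{781}{36}$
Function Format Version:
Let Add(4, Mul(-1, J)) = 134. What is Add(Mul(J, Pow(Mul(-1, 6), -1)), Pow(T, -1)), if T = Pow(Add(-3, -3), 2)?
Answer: Rational(781, 36) ≈ 21.694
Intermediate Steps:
J = -130 (J = Add(4, Mul(-1, 134)) = Add(4, -134) = -130)
T = 36 (T = Pow(-6, 2) = 36)
Add(Mul(J, Pow(Mul(-1, 6), -1)), Pow(T, -1)) = Add(Mul(-130, Pow(Mul(-1, 6), -1)), Pow(36, -1)) = Add(Mul(-130, Pow(-6, -1)), Rational(1, 36)) = Add(Mul(-130, Rational(-1, 6)), Rational(1, 36)) = Add(Rational(65, 3), Rational(1, 36)) = Rational(781, 36)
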